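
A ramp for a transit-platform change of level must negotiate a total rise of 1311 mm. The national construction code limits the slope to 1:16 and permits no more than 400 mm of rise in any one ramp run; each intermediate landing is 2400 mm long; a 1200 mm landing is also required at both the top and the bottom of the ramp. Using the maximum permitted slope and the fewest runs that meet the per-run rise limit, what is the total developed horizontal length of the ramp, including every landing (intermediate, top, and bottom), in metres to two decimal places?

30.58 m

1311 / 400 = 3.277 → round up to 4 ramp runs. That means 3 intermediate landings.
Horizontal run for 1311 mm of rise at 1:16 is 1311 × 16 = 20976 mm.
Intermediate landings: 3 × 2400 = 7200 mm.
Top and bottom landings: 2 × 1200 = 2400 mm.
Total = 20976 + 7200 + 2400 = 30576 mm.
= 30.58 m.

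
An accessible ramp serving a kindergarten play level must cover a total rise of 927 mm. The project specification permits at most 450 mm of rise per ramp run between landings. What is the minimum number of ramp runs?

3 runs

927 / 450 = 2.060 → round up to 3 ramp runs.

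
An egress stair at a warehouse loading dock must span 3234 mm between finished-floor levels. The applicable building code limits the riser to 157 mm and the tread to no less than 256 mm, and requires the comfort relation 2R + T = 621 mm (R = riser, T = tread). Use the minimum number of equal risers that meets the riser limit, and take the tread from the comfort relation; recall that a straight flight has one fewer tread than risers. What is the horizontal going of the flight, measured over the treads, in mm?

At most 157 each: 3234/157 = 20.60, giving 21 risers.
Each riser is 3234/21 = 154 mm (≤ 157 mm).
T = 621 − 2·154 = 313 mm, which satisfies the 256 mm minimum.
Going = (21 − 1) × 313 = 6260 mm.

6260 mm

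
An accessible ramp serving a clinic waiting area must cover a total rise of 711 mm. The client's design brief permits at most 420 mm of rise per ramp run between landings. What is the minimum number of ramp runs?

711 / 420 = 1.69, so 2 ramp runs are needed.

2 runs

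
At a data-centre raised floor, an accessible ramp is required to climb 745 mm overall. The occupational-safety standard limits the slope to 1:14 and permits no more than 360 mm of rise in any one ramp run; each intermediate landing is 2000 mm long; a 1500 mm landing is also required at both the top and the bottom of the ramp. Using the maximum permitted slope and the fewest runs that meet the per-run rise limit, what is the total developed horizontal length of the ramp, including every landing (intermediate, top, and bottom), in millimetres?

17430 mm

At most 360 each: 745/360 = 2.07, giving 3 ramp runs. That means 2 intermediate landings.
Horizontal run for 745 mm of rise at 1:14 is 745 × 14 = 10430 mm.
2 intermediate landings contribute 2 × 2000 = 4000 mm.
Top and bottom landings: 2 × 1500 = 3000 mm.
Total = 10430 + 4000 + 3000 = 17430 mm.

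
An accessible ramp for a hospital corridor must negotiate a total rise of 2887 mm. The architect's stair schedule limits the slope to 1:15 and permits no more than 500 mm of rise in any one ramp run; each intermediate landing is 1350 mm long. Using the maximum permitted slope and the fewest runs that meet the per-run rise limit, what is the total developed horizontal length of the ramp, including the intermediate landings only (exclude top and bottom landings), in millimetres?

50055 mm

⌈2887/500⌉ = 6 ramp runs. That means 5 intermediate landings.
Horizontal run for 2887 mm of rise at 1:15 is 2887 × 15 = 43305 mm.
5 intermediate landings contribute 5 × 1350 = 6750 mm.
Developed length = 43305 + 6750 = 50055 mm.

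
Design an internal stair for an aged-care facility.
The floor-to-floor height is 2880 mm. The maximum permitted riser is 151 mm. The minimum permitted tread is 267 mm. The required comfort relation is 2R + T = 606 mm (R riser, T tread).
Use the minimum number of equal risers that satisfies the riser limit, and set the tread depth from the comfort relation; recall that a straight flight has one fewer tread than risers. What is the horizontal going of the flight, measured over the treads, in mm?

⌈2880/151⌉ = 20 risers.
R = 2880 ÷ 20 = 144 mm.
T = 606 − 2·144 = 318 mm, which satisfies the 267 mm minimum.
Going = (20 − 1) × 318 = 6042 mm.

6042 mm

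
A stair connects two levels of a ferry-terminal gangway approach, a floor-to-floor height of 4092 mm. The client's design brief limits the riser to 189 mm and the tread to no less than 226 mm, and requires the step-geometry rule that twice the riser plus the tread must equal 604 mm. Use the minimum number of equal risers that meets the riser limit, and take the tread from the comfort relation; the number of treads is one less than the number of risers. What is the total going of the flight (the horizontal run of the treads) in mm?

⌈4092/189⌉ = 22 risers.
Each riser is 4092/22 = 186 mm (≤ 189 mm).
From 2R + T = 604: T = 604 − 372 = 232 mm.
Treads = 22 − 1 = 21; going = 21 × 232 = 4872 mm.

4872 mm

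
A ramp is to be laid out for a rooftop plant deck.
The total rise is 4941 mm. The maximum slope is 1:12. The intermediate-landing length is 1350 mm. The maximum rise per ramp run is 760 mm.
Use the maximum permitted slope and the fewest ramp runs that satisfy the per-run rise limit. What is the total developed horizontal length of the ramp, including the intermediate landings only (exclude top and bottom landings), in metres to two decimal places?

67.39 m

⌈4941/760⌉ = 7 ramp runs. That means 6 intermediate landings.
Horizontal run for 4941 mm of rise at 1:12 is 4941 × 12 = 59292 mm.
Intermediate landings: 6 × 1350 = 8100 mm.
Developed length = 59292 + 8100 = 67392 mm.
= 67.39 m.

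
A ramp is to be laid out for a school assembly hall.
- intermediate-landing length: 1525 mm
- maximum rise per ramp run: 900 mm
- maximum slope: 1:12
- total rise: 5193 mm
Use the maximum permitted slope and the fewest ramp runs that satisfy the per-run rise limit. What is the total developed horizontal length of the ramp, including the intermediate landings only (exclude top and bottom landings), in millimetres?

At most 900 each: 5193/900 = 5.77, giving 6 ramp runs. That means 5 intermediate landings.
Ramp run (horizontal) at 1:12: 5193 × 12 = 62316 mm.
Intermediate landings: 5 × 1525 = 7625 mm.
Total developed length = 62316 + 7625 = 69941 mm.

69941 mm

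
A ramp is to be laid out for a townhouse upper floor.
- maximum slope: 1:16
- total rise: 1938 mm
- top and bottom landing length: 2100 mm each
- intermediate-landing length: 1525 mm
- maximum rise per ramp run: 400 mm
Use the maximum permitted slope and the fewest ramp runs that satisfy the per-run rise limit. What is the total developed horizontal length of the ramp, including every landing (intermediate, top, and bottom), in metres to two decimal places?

1938 / 400 = 4.84, so 5 ramp runs are needed. That means 4 intermediate landings.
Ramp run (horizontal) at 1:16: 1938 × 16 = 31008 mm.
4 intermediate landings contribute 4 × 1525 = 6100 mm.
Top and bottom landings: 2 × 2100 = 4200 mm.
Total = 31008 + 6100 + 4200 = 41308 mm.
= 41.31 m.

41.31 m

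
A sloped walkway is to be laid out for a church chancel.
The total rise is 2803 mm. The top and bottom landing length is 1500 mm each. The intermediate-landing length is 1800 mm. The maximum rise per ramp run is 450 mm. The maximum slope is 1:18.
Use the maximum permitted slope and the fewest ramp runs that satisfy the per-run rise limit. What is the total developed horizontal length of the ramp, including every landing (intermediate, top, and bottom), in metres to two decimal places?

2803 / 450 = 6.229 → round up to 7 ramp runs. That means 6 intermediate landings.
Horizontal run for 2803 mm of rise at 1:18 is 2803 × 18 = 50454 mm.
Intermediate landings: 6 × 1800 = 10800 mm.
Top and bottom landings: 2 × 1500 = 3000 mm.
Total = 50454 + 10800 + 3000 = 64254 mm.
= 64.25 m.

64.25 m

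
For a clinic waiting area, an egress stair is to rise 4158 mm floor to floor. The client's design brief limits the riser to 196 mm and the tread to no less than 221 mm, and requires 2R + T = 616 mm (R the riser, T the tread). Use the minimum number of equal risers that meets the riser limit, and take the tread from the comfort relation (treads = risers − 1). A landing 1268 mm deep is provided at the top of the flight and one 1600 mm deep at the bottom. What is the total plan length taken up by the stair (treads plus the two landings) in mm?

7866 mm

4158 / 196 = 21.21, so 22 risers are needed.
Each riser is 4158/22 = 189 mm (≤ 196 mm).
From 2R + T = 616: T = 616 − 378 = 238 mm.
22 risers give 21 treads; going = 21 × 238 = 4998 mm.
Add landings: 4998 + 1268 + 1600 = 7866 mm.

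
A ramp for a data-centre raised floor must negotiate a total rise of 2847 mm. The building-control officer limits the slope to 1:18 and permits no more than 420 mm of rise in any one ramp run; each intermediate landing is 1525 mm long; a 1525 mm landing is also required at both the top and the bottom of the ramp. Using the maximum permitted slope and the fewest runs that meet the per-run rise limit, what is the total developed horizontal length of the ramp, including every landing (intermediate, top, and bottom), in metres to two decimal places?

63.45 m

⌈2847/420⌉ = 7 ramp runs. That means 6 intermediate landings.
Horizontal run for 2847 mm of rise at 1:18 is 2847 × 18 = 51246 mm.
6 intermediate landings contribute 6 × 1525 = 9150 mm.
Top and bottom landings: 2 × 1525 = 3050 mm.
Total = 51246 + 9150 + 3050 = 63446 mm.
= 63.45 m.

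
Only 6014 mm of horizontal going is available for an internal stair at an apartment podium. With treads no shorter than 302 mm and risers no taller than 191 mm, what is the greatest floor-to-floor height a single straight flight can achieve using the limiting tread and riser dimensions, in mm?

6014 / 302 = 19.91, so 19 treads fit.
Risers = treads + 1 = 20.
Maximum height = 20 × 191 = 3820 mm.

3820 mm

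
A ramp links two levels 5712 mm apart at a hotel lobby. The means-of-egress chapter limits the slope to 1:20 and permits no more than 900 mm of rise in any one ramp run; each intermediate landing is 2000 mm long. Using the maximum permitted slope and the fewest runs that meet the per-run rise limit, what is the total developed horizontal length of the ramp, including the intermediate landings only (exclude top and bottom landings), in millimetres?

At most 900 each: 5712/900 = 6.35, giving 7 ramp runs. That means 6 intermediate landings.
Horizontal run for 5712 mm of rise at 1:20 is 5712 × 20 = 114240 mm.
Intermediate landings: 6 × 2000 = 12000 mm.
Total developed length = 114240 + 12000 = 126240 mm.

126240 mm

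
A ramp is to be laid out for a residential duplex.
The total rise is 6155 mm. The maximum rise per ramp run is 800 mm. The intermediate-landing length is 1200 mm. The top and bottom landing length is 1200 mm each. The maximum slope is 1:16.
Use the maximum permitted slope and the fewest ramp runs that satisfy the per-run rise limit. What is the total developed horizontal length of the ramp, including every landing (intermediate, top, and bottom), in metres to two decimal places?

6155 / 800 = 7.694 → round up to 8 ramp runs. That means 7 intermediate landings.
Ramp run (horizontal) at 1:16: 6155 × 16 = 98480 mm.
7 intermediate landings contribute 7 × 1200 = 8400 mm.
Top and bottom landings: 2 × 1200 = 2400 mm.
Total = 98480 + 8400 + 2400 = 109280 mm.
= 109.28 m.

109.28 m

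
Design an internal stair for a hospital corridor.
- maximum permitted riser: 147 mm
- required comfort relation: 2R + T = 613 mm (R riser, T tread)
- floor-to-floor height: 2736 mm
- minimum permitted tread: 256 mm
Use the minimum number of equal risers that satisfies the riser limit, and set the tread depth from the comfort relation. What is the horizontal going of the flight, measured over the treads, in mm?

5850 mm

2736 / 147 = 18.612 → round up to 19 risers.
R = 2736 ÷ 19 = 144 mm.
Tread T = 613 − 2 × 144 = 325 mm (≥ 256 mm).
19 risers give 18 treads; going = 18 × 325 = 5850 mm.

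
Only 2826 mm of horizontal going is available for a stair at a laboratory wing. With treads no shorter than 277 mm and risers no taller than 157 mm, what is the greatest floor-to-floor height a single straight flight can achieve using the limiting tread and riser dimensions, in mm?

Treads that fit: ⌊2826 / 277⌋ = 10.
Risers = treads + 1 = 11.
Maximum height = 11 × 157 = 1727 mm.

1727 mm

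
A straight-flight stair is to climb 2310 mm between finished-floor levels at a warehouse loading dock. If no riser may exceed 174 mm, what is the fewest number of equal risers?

14 risers

⌈2310/174⌉ = 14 risers.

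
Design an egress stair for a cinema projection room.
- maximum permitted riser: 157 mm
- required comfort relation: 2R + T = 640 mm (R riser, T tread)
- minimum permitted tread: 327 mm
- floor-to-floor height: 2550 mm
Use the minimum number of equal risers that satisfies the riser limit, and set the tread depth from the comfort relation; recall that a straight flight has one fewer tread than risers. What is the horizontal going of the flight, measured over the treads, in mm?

5440 mm

At most 157 each: 2550/157 = 16.24, giving 17 risers.
Each riser is 2550/17 = 150 mm (≤ 157 mm).
From 2R + T = 640: T = 640 − 300 = 340 mm.
17 risers give 16 treads; going = 16 × 340 = 5440 mm.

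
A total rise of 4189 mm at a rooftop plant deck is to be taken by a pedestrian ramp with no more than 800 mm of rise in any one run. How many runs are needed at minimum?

6 runs

At most 800 each: 4189/800 = 5.24, giving 6 ramp runs.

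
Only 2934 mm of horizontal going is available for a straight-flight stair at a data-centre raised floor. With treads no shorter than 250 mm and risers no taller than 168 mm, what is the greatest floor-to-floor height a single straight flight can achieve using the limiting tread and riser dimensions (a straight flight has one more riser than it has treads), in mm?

Treads that fit: ⌊2934 / 250⌋ = 11.
Risers = treads + 1 = 12.
Maximum height = 12 × 168 = 2016 mm.

2016 mm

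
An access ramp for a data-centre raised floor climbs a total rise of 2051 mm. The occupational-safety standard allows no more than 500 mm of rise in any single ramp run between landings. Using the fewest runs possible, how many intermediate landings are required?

⌈2051/500⌉ = 5 ramp runs.
5 runs are separated by 4 intermediate landings.

4 intermediate landings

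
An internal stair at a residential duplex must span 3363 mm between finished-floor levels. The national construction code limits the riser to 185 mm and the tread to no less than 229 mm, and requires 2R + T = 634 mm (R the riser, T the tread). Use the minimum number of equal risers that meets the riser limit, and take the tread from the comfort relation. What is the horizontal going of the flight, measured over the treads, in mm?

At most 185 each: 3363/185 = 18.18, giving 19 risers.
Riser R = 3363 / 19 = 177 mm, within the 185 mm limit.
From 2R + T = 634: T = 634 − 354 = 280 mm.
Treads = 19 − 1 = 18; going = 18 × 280 = 5040 mm.

5040 mm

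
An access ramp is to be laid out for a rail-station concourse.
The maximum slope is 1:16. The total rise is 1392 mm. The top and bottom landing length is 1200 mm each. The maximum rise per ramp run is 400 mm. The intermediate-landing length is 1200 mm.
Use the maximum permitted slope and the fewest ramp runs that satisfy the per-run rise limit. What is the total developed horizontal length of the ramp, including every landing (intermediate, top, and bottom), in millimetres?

⌈1392/400⌉ = 4 ramp runs. That means 3 intermediate landings.
Horizontal run for 1392 mm of rise at 1:16 is 1392 × 16 = 22272 mm.
3 intermediate landings contribute 3 × 1200 = 3600 mm.
Top and bottom landings: 2 × 1200 = 2400 mm.
Total = 22272 + 3600 + 2400 = 28272 mm.

28272 mm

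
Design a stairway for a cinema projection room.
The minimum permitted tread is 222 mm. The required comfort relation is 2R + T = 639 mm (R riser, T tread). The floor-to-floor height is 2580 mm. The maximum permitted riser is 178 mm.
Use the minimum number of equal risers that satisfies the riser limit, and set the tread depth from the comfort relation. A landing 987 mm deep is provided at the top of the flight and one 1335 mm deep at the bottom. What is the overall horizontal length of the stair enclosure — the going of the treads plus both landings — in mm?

6452 mm

2580 / 178 = 14.49, so 15 risers are needed.
R = 2580 ÷ 15 = 172 mm.
From 2R + T = 639: T = 639 − 344 = 295 mm.
Treads = 15 − 1 = 14; going = 14 × 295 = 4130 mm.
Enclosure = 4130 + 987 + 1335 = 6452 mm.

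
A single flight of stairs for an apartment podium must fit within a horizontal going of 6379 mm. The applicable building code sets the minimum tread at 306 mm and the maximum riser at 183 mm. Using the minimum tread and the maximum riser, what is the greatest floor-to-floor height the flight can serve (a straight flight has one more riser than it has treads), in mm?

Treads that fit: ⌊6379 / 306⌋ = 20.
Risers = treads + 1 = 21.
Maximum height = 21 × 183 = 3843 mm.

3843 mm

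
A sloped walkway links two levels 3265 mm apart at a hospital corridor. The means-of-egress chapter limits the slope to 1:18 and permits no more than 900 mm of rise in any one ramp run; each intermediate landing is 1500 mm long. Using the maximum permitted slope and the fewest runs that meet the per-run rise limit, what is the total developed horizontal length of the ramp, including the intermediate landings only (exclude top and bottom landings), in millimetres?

3265 / 900 = 3.628 → round up to 4 ramp runs. That means 3 intermediate landings.
Horizontal run for 3265 mm of rise at 1:18 is 3265 × 18 = 58770 mm.
3 intermediate landings contribute 3 × 1500 = 4500 mm.
Total developed length = 58770 + 4500 = 63270 mm.

63270 mm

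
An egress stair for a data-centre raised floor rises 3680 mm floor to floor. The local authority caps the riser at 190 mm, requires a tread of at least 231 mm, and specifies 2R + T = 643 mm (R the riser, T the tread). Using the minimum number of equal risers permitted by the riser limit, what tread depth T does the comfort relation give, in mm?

275 mm

3680 / 190 = 19.37, so 20 risers are needed.
Each riser is 3680/20 = 184 mm (≤ 190 mm).
T = 643 − 2·184 = 275 mm, which satisfies the 231 mm minimum.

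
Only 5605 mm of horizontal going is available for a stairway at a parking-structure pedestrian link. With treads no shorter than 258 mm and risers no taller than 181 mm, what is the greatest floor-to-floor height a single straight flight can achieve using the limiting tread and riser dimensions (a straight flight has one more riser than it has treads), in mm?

5605 / 258 = 21.72, so 21 treads fit.
Risers = treads + 1 = 22.
Maximum height = 22 × 181 = 3982 mm.

3982 mm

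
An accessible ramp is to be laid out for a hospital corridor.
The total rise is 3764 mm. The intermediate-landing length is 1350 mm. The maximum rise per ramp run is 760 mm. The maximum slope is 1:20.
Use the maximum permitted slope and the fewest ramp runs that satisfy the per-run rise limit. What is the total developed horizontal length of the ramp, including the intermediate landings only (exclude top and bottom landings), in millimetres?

80680 mm

3764 / 760 = 4.953 → round up to 5 ramp runs. That means 4 intermediate landings.
Ramp run (horizontal) at 1:20: 3764 × 20 = 75280 mm.
Intermediate landings: 4 × 1350 = 5400 mm.
Developed length = 75280 + 5400 = 80680 mm.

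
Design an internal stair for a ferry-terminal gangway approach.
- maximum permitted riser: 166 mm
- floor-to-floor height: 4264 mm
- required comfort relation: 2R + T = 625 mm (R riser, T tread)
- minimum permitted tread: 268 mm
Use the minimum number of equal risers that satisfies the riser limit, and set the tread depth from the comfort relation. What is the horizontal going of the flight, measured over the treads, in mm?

4264 / 166 = 25.687 → round up to 26 risers.
R = 4264 ÷ 26 = 164 mm.
From 2R + T = 625: T = 625 − 328 = 297 mm.
Going = (26 − 1) × 297 = 7425 mm.

7425 mm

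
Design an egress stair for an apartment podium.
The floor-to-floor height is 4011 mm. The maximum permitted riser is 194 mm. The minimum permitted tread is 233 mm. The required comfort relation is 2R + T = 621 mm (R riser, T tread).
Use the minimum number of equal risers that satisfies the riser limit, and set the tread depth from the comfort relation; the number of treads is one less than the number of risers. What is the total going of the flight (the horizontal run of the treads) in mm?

At most 194 each: 4011/194 = 20.68, giving 21 risers.
Each riser is 4011/21 = 191 mm (≤ 194 mm).
From 2R + T = 621: T = 621 − 382 = 239 mm.
Treads = 21 − 1 = 20; going = 20 × 239 = 4780 mm.

4780 mm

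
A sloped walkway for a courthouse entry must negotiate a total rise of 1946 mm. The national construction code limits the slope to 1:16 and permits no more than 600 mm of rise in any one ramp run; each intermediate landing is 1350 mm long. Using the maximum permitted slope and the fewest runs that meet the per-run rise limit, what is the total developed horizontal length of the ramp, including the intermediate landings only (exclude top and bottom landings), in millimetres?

35186 mm

At most 600 each: 1946/600 = 3.24, giving 4 ramp runs. That means 3 intermediate landings.
Ramp run (horizontal) at 1:16: 1946 × 16 = 31136 mm.
Intermediate landings: 3 × 1350 = 4050 mm.
Total developed length = 31136 + 4050 = 35186 mm.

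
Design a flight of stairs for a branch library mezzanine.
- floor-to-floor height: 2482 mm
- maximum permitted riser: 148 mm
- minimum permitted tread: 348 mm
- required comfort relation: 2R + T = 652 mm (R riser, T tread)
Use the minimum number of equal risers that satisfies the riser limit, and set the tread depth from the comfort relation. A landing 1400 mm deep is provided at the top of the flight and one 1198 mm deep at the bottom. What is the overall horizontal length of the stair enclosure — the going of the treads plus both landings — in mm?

At most 148 each: 2482/148 = 16.77, giving 17 risers.
R = 2482 ÷ 17 = 146 mm.
Tread T = 652 − 2 × 146 = 360 mm (≥ 348 mm).
Treads = 17 − 1 = 16; going = 16 × 360 = 5760 mm.
Enclosure = 5760 + 1400 + 1198 = 8358 mm.

8358 mm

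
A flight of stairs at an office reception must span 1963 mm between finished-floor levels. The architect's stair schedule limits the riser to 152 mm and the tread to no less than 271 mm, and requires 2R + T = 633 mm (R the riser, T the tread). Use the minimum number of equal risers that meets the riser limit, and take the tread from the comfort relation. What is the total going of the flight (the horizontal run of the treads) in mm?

1963 / 152 = 12.91, so 13 risers are needed.
Riser R = 1963 / 13 = 151 mm, within the 152 mm limit.
T = 633 − 2·151 = 331 mm, which satisfies the 271 mm minimum.
13 risers give 12 treads; going = 12 × 331 = 3972 mm.

3972 mm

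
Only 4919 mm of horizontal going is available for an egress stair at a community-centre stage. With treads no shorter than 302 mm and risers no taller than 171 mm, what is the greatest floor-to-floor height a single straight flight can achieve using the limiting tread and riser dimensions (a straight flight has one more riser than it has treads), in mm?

4919 / 302 = 16.29, so 16 treads fit.
Risers = treads + 1 = 17.
Maximum height = 17 × 171 = 2907 mm.

2907 mm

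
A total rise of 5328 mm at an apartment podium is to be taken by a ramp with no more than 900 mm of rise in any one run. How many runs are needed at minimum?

6 runs

5328 / 900 = 5.920 → round up to 6 ramp runs.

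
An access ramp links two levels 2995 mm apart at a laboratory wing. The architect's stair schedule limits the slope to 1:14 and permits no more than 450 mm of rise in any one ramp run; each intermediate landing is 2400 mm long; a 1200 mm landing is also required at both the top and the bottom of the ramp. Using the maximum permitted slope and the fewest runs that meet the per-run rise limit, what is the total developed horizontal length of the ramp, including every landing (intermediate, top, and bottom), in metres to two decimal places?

58.73 m

2995 / 450 = 6.66, so 7 ramp runs are needed. That means 6 intermediate landings.
Ramp run (horizontal) at 1:14: 2995 × 14 = 41930 mm.
Intermediate landings: 6 × 2400 = 14400 mm.
Top and bottom landings: 2 × 1200 = 2400 mm.
Total = 41930 + 14400 + 2400 = 58730 mm.
= 58.73 m.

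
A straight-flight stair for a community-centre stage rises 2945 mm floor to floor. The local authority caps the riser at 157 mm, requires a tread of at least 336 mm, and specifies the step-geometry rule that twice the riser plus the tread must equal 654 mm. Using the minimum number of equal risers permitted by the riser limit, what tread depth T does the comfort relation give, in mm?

344 mm

2945 / 157 = 18.76, so 19 risers are needed.
R = 2945 ÷ 19 = 155 mm.
Tread T = 654 − 2 × 155 = 344 mm (≥ 336 mm).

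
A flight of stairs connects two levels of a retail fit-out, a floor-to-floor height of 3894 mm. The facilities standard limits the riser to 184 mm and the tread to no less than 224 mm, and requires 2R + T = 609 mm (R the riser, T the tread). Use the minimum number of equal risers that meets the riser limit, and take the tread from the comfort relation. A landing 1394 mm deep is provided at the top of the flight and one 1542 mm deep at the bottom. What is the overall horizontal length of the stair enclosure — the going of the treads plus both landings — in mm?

⌈3894/184⌉ = 22 risers.
Each riser is 3894/22 = 177 mm (≤ 184 mm).
T = 609 − 2·177 = 255 mm, which satisfies the 224 mm minimum.
Going = (22 − 1) × 255 = 5355 mm.
Enclosure = 5355 + 1394 + 1542 = 8291 mm.

8291 mm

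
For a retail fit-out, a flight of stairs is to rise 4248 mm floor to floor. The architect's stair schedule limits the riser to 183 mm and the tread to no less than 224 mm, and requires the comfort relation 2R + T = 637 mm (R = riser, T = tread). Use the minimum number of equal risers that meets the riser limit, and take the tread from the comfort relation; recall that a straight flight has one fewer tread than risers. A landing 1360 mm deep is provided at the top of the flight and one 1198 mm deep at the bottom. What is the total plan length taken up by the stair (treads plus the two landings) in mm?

At most 183 each: 4248/183 = 23.21, giving 24 risers.
Each riser is 4248/24 = 177 mm (≤ 183 mm).
From 2R + T = 637: T = 637 − 354 = 283 mm.
24 risers give 23 treads; going = 23 × 283 = 6509 mm.
Enclosure = 6509 + 1360 + 1198 = 9067 mm.

9067 mm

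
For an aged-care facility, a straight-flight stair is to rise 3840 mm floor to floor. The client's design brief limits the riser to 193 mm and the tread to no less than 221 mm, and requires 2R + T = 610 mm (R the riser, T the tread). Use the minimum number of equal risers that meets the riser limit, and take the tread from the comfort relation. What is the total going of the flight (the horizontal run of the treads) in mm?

4294 mm

3840 / 193 = 19.90, so 20 risers are needed.
R = 3840 ÷ 20 = 192 mm.
T = 610 − 2·192 = 226 mm, which satisfies the 221 mm minimum.
20 risers give 19 treads; going = 19 × 226 = 4294 mm.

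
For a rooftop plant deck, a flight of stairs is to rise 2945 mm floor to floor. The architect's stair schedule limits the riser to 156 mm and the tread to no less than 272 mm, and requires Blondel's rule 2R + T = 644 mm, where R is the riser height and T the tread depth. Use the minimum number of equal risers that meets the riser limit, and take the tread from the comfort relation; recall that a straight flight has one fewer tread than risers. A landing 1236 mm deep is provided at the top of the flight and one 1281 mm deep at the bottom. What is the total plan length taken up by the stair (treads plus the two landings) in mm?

8529 mm

⌈2945/156⌉ = 19 risers.
Each riser is 2945/19 = 155 mm (≤ 156 mm).
From 2R + T = 644: T = 644 − 310 = 334 mm.
Going = (19 − 1) × 334 = 6012 mm.
Add landings: 6012 + 1236 + 1281 = 8529 mm.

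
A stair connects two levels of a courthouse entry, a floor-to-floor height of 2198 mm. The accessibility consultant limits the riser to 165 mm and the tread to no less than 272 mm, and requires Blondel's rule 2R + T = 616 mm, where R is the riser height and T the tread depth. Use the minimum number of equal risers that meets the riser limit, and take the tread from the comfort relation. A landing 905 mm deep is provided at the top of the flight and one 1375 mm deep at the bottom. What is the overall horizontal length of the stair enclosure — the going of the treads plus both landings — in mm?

6206 mm

2198 / 165 = 13.321 → round up to 14 risers.
Each riser is 2198/14 = 157 mm (≤ 165 mm).
Tread T = 616 − 2 × 157 = 302 mm (≥ 272 mm).
Treads = 14 − 1 = 13; going = 13 × 302 = 3926 mm.
Enclosure = 3926 + 905 + 1375 = 6206 mm.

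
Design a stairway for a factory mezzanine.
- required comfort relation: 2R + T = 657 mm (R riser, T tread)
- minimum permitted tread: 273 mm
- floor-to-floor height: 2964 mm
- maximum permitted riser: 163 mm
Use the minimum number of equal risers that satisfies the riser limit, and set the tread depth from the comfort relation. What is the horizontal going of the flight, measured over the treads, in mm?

⌈2964/163⌉ = 19 risers.
Each riser is 2964/19 = 156 mm (≤ 163 mm).
From 2R + T = 657: T = 657 − 312 = 345 mm.
Treads = 19 − 1 = 18; going = 18 × 345 = 6210 mm.

6210 mm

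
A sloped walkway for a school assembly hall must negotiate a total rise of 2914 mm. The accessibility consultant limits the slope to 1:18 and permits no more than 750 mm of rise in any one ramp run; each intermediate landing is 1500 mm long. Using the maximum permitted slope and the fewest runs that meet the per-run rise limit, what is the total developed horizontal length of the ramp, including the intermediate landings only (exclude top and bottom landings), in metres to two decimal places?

56.95 m

At most 750 each: 2914/750 = 3.89, giving 4 ramp runs. That means 3 intermediate landings.
Ramp run (horizontal) at 1:18: 2914 × 18 = 52452 mm.
Intermediate landings: 3 × 1500 = 4500 mm.
Developed length = 52452 + 4500 = 56952 mm.
= 56.95 m.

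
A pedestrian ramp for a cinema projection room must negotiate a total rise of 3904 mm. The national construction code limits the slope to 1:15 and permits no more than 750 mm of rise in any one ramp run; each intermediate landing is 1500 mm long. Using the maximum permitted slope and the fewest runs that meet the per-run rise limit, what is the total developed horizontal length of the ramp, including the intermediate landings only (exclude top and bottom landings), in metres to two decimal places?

66.06 m

⌈3904/750⌉ = 6 ramp runs. That means 5 intermediate landings.
Horizontal run for 3904 mm of rise at 1:15 is 3904 × 15 = 58560 mm.
5 intermediate landings contribute 5 × 1500 = 7500 mm.
Total developed length = 58560 + 7500 = 66060 mm.
= 66.06 m.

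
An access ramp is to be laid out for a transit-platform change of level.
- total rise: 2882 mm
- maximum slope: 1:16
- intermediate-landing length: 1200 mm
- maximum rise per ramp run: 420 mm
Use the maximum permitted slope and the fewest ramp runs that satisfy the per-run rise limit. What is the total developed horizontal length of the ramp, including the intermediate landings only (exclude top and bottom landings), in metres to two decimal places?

2882 / 420 = 6.862 → round up to 7 ramp runs. That means 6 intermediate landings.
Ramp run (horizontal) at 1:16: 2882 × 16 = 46112 mm.
Intermediate landings: 6 × 1200 = 7200 mm.
Total developed length = 46112 + 7200 = 53312 mm.
= 53.31 m.

53.31 m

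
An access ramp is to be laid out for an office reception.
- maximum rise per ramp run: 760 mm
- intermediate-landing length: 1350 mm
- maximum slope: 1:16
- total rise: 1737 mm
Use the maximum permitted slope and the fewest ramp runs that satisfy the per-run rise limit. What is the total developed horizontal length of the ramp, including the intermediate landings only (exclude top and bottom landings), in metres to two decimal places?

30.49 m

1737 / 760 = 2.286 → round up to 3 ramp runs. That means 2 intermediate landings.
Ramp run (horizontal) at 1:16: 1737 × 16 = 27792 mm.
Intermediate landings: 2 × 1350 = 2700 mm.
Total developed length = 27792 + 2700 = 30492 mm.
= 30.49 m.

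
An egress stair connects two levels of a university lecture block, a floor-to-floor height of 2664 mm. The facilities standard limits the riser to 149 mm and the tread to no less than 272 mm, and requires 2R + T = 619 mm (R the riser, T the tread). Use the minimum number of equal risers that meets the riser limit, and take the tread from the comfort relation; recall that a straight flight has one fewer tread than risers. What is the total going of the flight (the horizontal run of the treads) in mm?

5491 mm

At most 149 each: 2664/149 = 17.88, giving 18 risers.
R = 2664 ÷ 18 = 148 mm.
Tread T = 619 − 2 × 148 = 323 mm (≥ 272 mm).
Going = (18 − 1) × 323 = 5491 mm.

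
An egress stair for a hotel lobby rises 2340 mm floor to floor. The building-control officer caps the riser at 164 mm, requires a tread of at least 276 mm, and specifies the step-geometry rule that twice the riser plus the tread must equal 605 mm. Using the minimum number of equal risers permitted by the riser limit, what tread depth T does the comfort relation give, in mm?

2340 / 164 = 14.268 → round up to 15 risers.
R = 2340 ÷ 15 = 156 mm.
From 2R + T = 605: T = 605 − 312 = 293 mm.

293 mm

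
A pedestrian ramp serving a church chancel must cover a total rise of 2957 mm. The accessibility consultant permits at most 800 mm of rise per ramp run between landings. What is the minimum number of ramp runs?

4 runs

2957 / 800 = 3.70, so 4 ramp runs are needed.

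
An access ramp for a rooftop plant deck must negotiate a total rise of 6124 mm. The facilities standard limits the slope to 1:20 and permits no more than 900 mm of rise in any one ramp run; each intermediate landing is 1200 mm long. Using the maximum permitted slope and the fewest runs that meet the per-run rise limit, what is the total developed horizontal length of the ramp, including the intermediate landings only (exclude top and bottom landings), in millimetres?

6124 / 900 = 6.80, so 7 ramp runs are needed. That means 6 intermediate landings.
Ramp run (horizontal) at 1:20: 6124 × 20 = 122480 mm.
Intermediate landings: 6 × 1200 = 7200 mm.
Developed length = 122480 + 7200 = 129680 mm.

129680 mm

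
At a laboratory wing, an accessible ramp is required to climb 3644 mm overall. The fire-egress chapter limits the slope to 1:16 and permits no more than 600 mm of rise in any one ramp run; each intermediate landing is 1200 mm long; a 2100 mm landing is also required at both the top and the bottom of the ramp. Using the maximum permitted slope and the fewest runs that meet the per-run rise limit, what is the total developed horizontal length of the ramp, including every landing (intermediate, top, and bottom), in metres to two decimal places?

69.70 m

3644 / 600 = 6.07, so 7 ramp runs are needed. That means 6 intermediate landings.
Horizontal run for 3644 mm of rise at 1:16 is 3644 × 16 = 58304 mm.
Intermediate landings: 6 × 1200 = 7200 mm.
Top and bottom landings: 2 × 2100 = 4200 mm.
Total = 58304 + 7200 + 4200 = 69704 mm.
= 69.70 m.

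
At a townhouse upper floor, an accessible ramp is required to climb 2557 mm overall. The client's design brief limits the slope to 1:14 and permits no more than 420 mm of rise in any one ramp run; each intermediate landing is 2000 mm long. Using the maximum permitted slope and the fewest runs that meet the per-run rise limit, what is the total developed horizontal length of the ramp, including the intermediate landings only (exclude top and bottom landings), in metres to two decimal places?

47.80 m

⌈2557/420⌉ = 7 ramp runs. That means 6 intermediate landings.
Ramp run (horizontal) at 1:14: 2557 × 14 = 35798 mm.
Intermediate landings: 6 × 2000 = 12000 mm.
Developed length = 35798 + 12000 = 47798 mm.
= 47.80 m.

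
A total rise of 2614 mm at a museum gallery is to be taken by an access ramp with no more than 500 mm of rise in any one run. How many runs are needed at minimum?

6 runs

2614 / 500 = 5.23, so 6 ramp runs are needed.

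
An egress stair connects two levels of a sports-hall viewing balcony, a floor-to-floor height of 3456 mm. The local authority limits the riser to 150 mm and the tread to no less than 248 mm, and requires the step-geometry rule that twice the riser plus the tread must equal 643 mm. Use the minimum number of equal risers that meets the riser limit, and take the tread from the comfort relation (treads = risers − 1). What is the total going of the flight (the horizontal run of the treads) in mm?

⌈3456/150⌉ = 24 risers.
R = 3456 ÷ 24 = 144 mm.
From 2R + T = 643: T = 643 − 288 = 355 mm.
Treads = 24 − 1 = 23; going = 23 × 355 = 8165 mm.

8165 mm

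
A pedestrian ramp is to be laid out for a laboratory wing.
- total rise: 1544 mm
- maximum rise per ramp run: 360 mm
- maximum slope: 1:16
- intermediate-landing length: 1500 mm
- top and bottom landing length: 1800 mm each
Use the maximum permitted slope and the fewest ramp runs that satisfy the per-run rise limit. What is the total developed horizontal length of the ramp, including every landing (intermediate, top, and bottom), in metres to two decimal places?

34.30 m

1544 / 360 = 4.289 → round up to 5 ramp runs. That means 4 intermediate landings.
Horizontal run for 1544 mm of rise at 1:16 is 1544 × 16 = 24704 mm.
Intermediate landings: 4 × 1500 = 6000 mm.
Top and bottom landings: 2 × 1800 = 3600 mm.
Total = 24704 + 6000 + 3600 = 34304 mm.
= 34.30 m.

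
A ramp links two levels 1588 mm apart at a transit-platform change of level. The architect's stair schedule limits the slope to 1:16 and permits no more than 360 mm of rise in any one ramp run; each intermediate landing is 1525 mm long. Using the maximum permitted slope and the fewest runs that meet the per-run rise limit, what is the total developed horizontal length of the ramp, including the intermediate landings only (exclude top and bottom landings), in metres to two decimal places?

1588 / 360 = 4.41, so 5 ramp runs are needed. That means 4 intermediate landings.
Horizontal run for 1588 mm of rise at 1:16 is 1588 × 16 = 25408 mm.
Intermediate landings: 4 × 1525 = 6100 mm.
Developed length = 25408 + 6100 = 31508 mm.
= 31.51 m.

31.51 m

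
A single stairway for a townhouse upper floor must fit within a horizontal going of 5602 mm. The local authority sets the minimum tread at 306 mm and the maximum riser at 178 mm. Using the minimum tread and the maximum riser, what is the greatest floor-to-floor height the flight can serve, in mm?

5602 / 306 = 18.31, so 18 treads fit.
Risers = treads + 1 = 19.
Maximum height = 19 × 178 = 3382 mm.

3382 mm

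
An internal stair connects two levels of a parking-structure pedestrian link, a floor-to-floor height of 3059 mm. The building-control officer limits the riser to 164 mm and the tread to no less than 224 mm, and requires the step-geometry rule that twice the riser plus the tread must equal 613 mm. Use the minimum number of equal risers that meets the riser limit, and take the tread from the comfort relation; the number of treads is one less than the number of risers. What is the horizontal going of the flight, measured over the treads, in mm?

3059 / 164 = 18.652 → round up to 19 risers.
Each riser is 3059/19 = 161 mm (≤ 164 mm).
T = 613 − 2·161 = 291 mm, which satisfies the 224 mm minimum.
Going = (19 − 1) × 291 = 5238 mm.

5238 mm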